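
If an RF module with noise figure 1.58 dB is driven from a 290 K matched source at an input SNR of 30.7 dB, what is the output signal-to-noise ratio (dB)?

By definition F = SNR_in/SNR_out, so in dB: SNR_out = SNR_in − NF
SNR_out = 30.7 − 1.58 = 29.12 dB

29.12 dB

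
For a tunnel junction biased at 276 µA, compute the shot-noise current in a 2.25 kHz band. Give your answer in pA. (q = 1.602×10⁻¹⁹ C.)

I_n = √(2qI·B)
2qI·B = 2 × 1.602×10⁻¹⁹ × 2.76×10⁻⁴ × 2.25×10³ = 1.99×10⁻¹⁹ A²
I_n = √(1.99×10⁻¹⁹) = 4.46×10⁻¹⁰ A = 446 pA

446 pA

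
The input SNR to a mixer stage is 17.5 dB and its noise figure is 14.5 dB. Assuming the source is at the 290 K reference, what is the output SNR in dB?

3.0 dB

By definition F = SNR_in/SNR_out, so in dB: SNR_out = SNR_in − NF
SNR_out = 17.5 − 14.5 = 3.0 dB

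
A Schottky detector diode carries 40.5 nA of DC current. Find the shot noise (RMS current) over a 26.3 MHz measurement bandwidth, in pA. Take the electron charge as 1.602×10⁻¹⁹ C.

I_n = √(2qI·B)
2qI·B = 2 × 1.602×10⁻¹⁹ × 4.05×10⁻⁸ × 2.63×10⁷ = 3.41×10⁻¹⁹ A²
I_n = √(3.41×10⁻¹⁹) = 5.84×10⁻¹⁰ A = 584 pA

584 pA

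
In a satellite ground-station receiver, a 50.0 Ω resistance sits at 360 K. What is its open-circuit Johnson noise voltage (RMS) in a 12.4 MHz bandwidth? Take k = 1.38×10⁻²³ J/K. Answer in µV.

V_n = √(4kTRB)
4kTRB = 4 × 1.38×10⁻²³ × 360 × 5.00×10¹ × 1.24×10⁷ = 1.23×10⁻¹¹ V²
V_n = √(1.23×10⁻¹¹) = 3.51×10⁻⁶ V = 3.51 µV

3.51 µV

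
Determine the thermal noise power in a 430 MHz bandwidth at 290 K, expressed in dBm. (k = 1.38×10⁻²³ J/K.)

P_n = kTB = 1.38×10⁻²³ × 290 × 4.30×10⁸ = 1.72×10⁻¹² W
In dBm: 10 log₁₀(1.72×10⁻¹² / 10⁻³) = −87.6 dBm

−87.6 dBm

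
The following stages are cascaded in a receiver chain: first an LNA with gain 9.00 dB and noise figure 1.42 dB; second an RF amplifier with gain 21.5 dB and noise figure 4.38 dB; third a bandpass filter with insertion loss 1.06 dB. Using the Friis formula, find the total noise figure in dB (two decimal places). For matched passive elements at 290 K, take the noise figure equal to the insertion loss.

Convert to linear (a loss of L dB is a gain of −L dB): F_i = 10^(NF_i/10), G_i = 10^(G_i,dB/10)
  Stage 1: F_1 = 10^(1.42/10) = 1.387, G_1 = 10^(9.00/10) = 7.943
  Stage 2: F_2 = 10^(4.38/10) = 2.742, G_2 = 10^(21.5/10) = 141.3
  Stage 3: F_3 = 10^(1.06/10) = 1.276, G_3 = 10^(−1.06/10) = 0.7834
Friis cascade:
  F = 1.387 + (2.742 − 1)/7.943 + (1.276 − 1)/1122 = 1.606
NF = 10 log₁₀(1.606) = 2.06 dB

2.06 dB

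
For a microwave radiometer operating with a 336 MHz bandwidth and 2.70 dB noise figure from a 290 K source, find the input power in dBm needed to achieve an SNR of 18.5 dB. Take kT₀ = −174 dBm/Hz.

−67.5 dBm

Sensitivity = −174 + 10 log₁₀(B) + NF + SNR_min
= −174 + 85.26 + 2.70 + 18.5
= −67.54 dBm → −67.5 dBm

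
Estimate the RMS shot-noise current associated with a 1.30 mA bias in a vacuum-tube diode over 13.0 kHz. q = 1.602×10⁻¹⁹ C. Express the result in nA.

I_n = √(2qI·B)
2qI·B = 2 × 1.602×10⁻¹⁹ × 1.30×10⁻³ × 1.30×10⁴ = 5.41×10⁻¹⁸ A²
I_n = √(5.41×10⁻¹⁸) = 2.33×10⁻⁹ A = 2.33 nA

2.33 nA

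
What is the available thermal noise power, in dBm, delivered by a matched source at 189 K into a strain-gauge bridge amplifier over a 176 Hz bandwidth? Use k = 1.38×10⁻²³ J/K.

P_n = kTB = 1.38×10⁻²³ × 189 × 1.76×10² = 4.59×10⁻¹⁹ W
In dBm: 10 log₁₀(4.59×10⁻¹⁹ / 10⁻³) = −153.4 dBm

−153.4 dBm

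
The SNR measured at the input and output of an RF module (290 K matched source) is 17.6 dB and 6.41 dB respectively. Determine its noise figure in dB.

NF (dB) = SNR_in(dB) − SNR_out(dB) when the source is at T₀
NF = 17.6 − 6.41 = 11.19 dB

11.19 dB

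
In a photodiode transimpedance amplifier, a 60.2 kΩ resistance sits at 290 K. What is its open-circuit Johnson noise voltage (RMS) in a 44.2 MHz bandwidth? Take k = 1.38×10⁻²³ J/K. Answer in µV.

V_n = √(4kTRB)
4kTRB = 4 × 1.38×10⁻²³ × 290 × 6.02×10⁴ × 4.42×10⁷ = 4.26×10⁻⁸ V²
V_n = √(4.26×10⁻⁸) = 2.06×10⁻⁴ V = 206 µV

206 µV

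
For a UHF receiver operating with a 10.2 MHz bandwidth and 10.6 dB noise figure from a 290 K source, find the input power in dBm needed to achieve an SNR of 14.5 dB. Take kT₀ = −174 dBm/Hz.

−78.8 dBm

Sensitivity = −174 + 10 log₁₀(B) + NF + SNR_min
= −174 + 70.09 + 10.6 + 14.5
= −78.81 dBm → −78.8 dBm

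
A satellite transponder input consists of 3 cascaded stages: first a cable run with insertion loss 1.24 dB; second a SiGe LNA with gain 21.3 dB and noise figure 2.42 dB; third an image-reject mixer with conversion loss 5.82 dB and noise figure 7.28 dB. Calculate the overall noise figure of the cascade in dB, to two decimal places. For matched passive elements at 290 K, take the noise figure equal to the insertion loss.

Convert to linear (a loss of L dB is a gain of −L dB): F_i = 10^(NF_i/10), G_i = 10^(G_i,dB/10)
  Stage 1: F_1 = 10^(1.24/10) = 1.330, G_1 = 10^(−1.24/10) = 0.7516
  Stage 2: F_2 = 10^(2.42/10) = 1.746, G_2 = 10^(21.3/10) = 134.9
  Stage 3: F_3 = 10^(7.28/10) = 5.346, G_3 = 10^(−5.82/10) = 0.2618
Friis cascade:
  F = 1.330 + (1.746 − 1)/0.7516 + (5.346 − 1)/101.4 = 2.366
NF = 10 log₁₀(2.366) = 3.74 dB

3.74 dB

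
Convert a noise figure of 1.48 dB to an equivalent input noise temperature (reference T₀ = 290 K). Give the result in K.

118 K

F = 10^(1.48/10) = 1.40605
T_e = (F − 1)·T₀ = (1.40605 − 1) × 290 = 118 K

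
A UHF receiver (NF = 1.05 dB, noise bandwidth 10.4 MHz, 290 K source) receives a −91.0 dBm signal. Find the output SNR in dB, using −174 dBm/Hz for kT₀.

11.8 dB

Noise floor: N = −174 + 10 log₁₀(B) + NF
10 log₁₀(1.04×10⁷) = 70.17 dB
N = −174 + 70.17 + 1.05 = −102.78 dBm
SNR = P_sig − N = −91.0 − (−102.78) = 11.78 dB → 11.8 dB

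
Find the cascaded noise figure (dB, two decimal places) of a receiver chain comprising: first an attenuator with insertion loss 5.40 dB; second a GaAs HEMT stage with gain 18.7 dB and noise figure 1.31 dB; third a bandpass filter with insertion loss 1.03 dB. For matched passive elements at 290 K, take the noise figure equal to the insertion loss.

Convert to linear (a loss of L dB is a gain of −L dB): F_i = 10^(NF_i/10), G_i = 10^(G_i,dB/10)
  Stage 1: F_1 = 10^(5.40/10) = 3.467, G_1 = 10^(−5.40/10) = 0.2884
  Stage 2: F_2 = 10^(1.31/10) = 1.352, G_2 = 10^(18.7/10) = 74.13
  Stage 3: F_3 = 10^(1.03/10) = 1.268, G_3 = 10^(−1.03/10) = 0.7889
Friis cascade:
  F = 3.467 + (1.352 − 1)/0.2884 + (1.268 − 1)/21.38 = 4.701
NF = 10 log₁₀(4.701) = 6.72 dB

6.72 dB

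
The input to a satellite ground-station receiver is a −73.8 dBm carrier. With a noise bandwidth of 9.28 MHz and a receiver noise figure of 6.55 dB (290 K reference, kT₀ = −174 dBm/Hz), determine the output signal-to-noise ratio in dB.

Noise floor: N = −174 + 10 log₁₀(B) + NF
10 log₁₀(9.28×10⁶) = 69.68 dB
N = −174 + 69.68 + 6.55 = −97.77 dBm
SNR = P_sig − N = −73.8 − (−97.77) = 23.97 dB → 24.0 dB

24.0 dB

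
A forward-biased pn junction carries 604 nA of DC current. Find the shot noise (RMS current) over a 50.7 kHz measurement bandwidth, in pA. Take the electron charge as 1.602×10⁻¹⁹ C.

I_n = √(2qI·B)
2qI·B = 2 × 1.602×10⁻¹⁹ × 6.04×10⁻⁷ × 5.07×10⁴ = 9.81×10⁻²¹ A²
I_n = √(9.81×10⁻²¹) = 9.91×10⁻¹¹ A = 99.1 pA

99.1 pA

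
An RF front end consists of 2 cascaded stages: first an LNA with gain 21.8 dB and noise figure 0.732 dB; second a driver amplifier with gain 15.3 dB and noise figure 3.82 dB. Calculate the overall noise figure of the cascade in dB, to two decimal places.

0.77 dB

Convert to linear (a loss of L dB is a gain of −L dB): F_i = 10^(NF_i/10), G_i = 10^(G_i,dB/10)
  Stage 1: F_1 = 10^(0.732/10) = 1.184, G_1 = 10^(21.8/10) = 151.4
  Stage 2: F_2 = 10^(3.82/10) = 2.410, G_2 = 10^(15.3/10) = 33.88
Friis cascade:
  F = 1.184 + (2.410 − 1)/151.4 = 1.193
NF = 10 log₁₀(1.193) = 0.77 dB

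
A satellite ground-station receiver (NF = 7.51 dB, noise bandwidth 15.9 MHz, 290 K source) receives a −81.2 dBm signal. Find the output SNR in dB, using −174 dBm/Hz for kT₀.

Noise floor: N = −174 + 10 log₁₀(B) + NF
10 log₁₀(1.59×10⁷) = 72.01 dB
N = −174 + 72.01 + 7.51 = −94.48 dBm
SNR = P_sig − N = −81.2 − (−94.48) = 13.28 dB → 13.3 dB

13.3 dB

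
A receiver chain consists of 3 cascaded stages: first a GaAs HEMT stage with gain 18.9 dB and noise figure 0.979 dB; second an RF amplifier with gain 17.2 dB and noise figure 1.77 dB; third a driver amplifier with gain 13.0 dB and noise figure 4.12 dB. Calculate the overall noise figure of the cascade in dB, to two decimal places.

Convert to linear (a loss of L dB is a gain of −L dB): F_i = 10^(NF_i/10), G_i = 10^(G_i,dB/10)
  Stage 1: F_1 = 10^(0.979/10) = 1.253, G_1 = 10^(18.9/10) = 77.62
  Stage 2: F_2 = 10^(1.77/10) = 1.503, G_2 = 10^(17.2/10) = 52.48
  Stage 3: F_3 = 10^(4.12/10) = 2.582, G_3 = 10^(13.0/10) = 19.95
Friis cascade:
  F = 1.253 + (1.503 − 1)/77.62 + (2.582 − 1)/4074 = 1.260
NF = 10 log₁₀(1.260) = 1.00 dB

1.00 dB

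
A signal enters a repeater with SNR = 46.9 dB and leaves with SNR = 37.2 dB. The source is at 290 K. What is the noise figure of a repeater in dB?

9.7 dB

NF (dB) = SNR_in(dB) − SNR_out(dB) when the source is at T₀
NF = 46.9 − 37.2 = 9.7 dB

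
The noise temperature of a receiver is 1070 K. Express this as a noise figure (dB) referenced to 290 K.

F = 1 + T_e/T₀ = 1 + 1070/290 = 4.68966
NF = 10 log₁₀(4.68966) = 6.71 dB

6.71 dB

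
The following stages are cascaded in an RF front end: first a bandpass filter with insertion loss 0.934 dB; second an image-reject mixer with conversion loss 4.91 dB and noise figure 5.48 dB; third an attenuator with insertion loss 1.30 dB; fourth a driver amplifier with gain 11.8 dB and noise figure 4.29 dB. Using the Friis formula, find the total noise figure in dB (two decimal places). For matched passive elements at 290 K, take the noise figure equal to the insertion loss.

11.60 dB

Convert to linear (a loss of L dB is a gain of −L dB): F_i = 10^(NF_i/10), G_i = 10^(G_i,dB/10)
  Stage 1: F_1 = 10^(0.934/10) = 1.240, G_1 = 10^(−0.934/10) = 0.8065
  Stage 2: F_2 = 10^(5.48/10) = 3.532, G_2 = 10^(−4.91/10) = 0.3228
  Stage 3: F_3 = 10^(1.30/10) = 1.349, G_3 = 10^(−1.30/10) = 0.7413
  Stage 4: F_4 = 10^(4.29/10) = 2.685, G_4 = 10^(11.8/10) = 15.14
Friis cascade:
  F = 1.240 + (3.532 − 1)/0.8065 + (1.349 − 1)/0.2604 + (2.685 − 1)/0.1930 = 14.45
NF = 10 log₁₀(14.45) = 11.60 dB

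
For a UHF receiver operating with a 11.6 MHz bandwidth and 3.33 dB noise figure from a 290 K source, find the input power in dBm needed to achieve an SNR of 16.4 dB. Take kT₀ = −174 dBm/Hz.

Sensitivity = −174 + 10 log₁₀(B) + NF + SNR_min
= −174 + 70.64 + 3.33 + 16.4
= −83.63 dBm → −83.6 dBm

−83.6 dBm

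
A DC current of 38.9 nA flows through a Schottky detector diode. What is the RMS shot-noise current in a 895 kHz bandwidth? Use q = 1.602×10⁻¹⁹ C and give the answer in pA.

I_n = √(2qI·B)
2qI·B = 2 × 1.602×10⁻¹⁹ × 3.89×10⁻⁸ × 8.95×10⁵ = 1.12×10⁻²⁰ A²
I_n = √(1.12×10⁻²⁰) = 1.06×10⁻¹⁰ A = 106 pA

106 pA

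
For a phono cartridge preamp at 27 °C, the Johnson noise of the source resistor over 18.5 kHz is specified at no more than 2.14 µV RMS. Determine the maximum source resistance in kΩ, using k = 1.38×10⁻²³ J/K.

14.9 kΩ

T = 27 °C + 273.15 = 300.15 K
Johnson–Nyquist: V_n = √(4kTRB) ⇒ R = V_n² / (4kTB)
4kTB = 4 × 1.38×10⁻²³ × 300.15 × 1.85×10⁴ = 3.07×10⁻¹⁶
R = (2.14×10⁻⁶)² / 3.07×10⁻¹⁶ = 1.49×10⁴ Ω = 14.9 kΩ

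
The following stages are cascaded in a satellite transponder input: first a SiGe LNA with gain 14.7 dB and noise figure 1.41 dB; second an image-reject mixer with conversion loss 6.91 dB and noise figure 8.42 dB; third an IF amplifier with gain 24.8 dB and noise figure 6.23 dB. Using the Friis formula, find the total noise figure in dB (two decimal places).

3.26 dB

Convert to linear (a loss of L dB is a gain of −L dB): F_i = 10^(NF_i/10), G_i = 10^(G_i,dB/10)
  Stage 1: F_1 = 10^(1.41/10) = 1.384, G_1 = 10^(14.7/10) = 29.51
  Stage 2: F_2 = 10^(8.42/10) = 6.950, G_2 = 10^(−6.91/10) = 0.2037
  Stage 3: F_3 = 10^(6.23/10) = 4.198, G_3 = 10^(24.8/10) = 302.0
Friis cascade:
  F = 1.384 + (6.950 − 1)/29.51 + (4.198 − 1)/6.012 = 2.117
NF = 10 log₁₀(2.117) = 3.26 dB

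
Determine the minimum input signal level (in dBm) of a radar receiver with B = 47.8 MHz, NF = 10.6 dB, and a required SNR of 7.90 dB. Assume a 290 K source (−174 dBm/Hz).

Sensitivity = −174 + 10 log₁₀(B) + NF + SNR_min
= −174 + 76.79 + 10.6 + 7.90
= −78.71 dBm → −78.7 dBm

−78.7 dBm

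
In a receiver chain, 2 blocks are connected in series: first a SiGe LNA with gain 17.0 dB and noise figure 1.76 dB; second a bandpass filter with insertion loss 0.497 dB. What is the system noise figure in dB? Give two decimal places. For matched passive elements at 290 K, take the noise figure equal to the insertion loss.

1.77 dB

Convert to linear (a loss of L dB is a gain of −L dB): F_i = 10^(NF_i/10), G_i = 10^(G_i,dB/10)
  Stage 1: F_1 = 10^(1.76/10) = 1.500, G_1 = 10^(17.0/10) = 50.12
  Stage 2: F_2 = 10^(0.497/10) = 1.121, G_2 = 10^(−0.497/10) = 0.8919
Friis cascade:
  F = 1.500 + (1.121 − 1)/50.12 = 1.502
NF = 10 log₁₀(1.502) = 1.77 dB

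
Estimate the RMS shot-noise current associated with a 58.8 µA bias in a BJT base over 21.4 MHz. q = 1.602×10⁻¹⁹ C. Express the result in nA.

I_n = √(2qI·B)
2qI·B = 2 × 1.602×10⁻¹⁹ × 5.88×10⁻⁵ × 2.14×10⁷ = 4.03×10⁻¹⁶ A²
I_n = √(4.03×10⁻¹⁶) = 2.01×10⁻⁸ A = 20.1 nA

20.1 nA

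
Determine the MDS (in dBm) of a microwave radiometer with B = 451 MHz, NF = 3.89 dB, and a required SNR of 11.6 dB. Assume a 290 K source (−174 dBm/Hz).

−72.0 dBm

Sensitivity = −174 + 10 log₁₀(B) + NF + SNR_min
= −174 + 86.54 + 3.89 + 11.6
= −71.97 dBm → −72.0 dBm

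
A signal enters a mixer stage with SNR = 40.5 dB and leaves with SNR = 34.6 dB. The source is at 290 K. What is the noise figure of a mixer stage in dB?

5.9 dB

NF (dB) = SNR_in(dB) − SNR_out(dB) when the source is at T₀
NF = 40.5 − 34.6 = 5.9 dB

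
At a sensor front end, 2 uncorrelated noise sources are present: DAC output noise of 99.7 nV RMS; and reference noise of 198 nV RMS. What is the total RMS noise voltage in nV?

222 nV

Uncorrelated sources add in power (mean-square): V_tot = √(ΣV_i²)
V_tot = √[(9.97×10⁻⁸)² + (1.98×10⁻⁷)²] = 2.22×10⁻⁷ V = 222 nV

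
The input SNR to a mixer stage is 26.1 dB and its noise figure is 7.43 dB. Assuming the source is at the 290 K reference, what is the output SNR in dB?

By definition F = SNR_in/SNR_out, so in dB: SNR_out = SNR_in − NF
SNR_out = 26.1 − 7.43 = 18.67 dB

18.67 dB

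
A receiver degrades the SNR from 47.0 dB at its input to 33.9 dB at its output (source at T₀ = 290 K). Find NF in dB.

13.1 dB

NF (dB) = SNR_in(dB) − SNR_out(dB) when the source is at T₀
NF = 47.0 − 33.9 = 13.1 dB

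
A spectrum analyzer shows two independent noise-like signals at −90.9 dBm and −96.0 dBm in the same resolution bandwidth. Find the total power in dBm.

Convert to linear, add, convert back:
P₁ = 8.13×10⁻¹³ W, P₂ = 2.51×10⁻¹³ W
P_tot = 1.06×10⁻¹² W → 10 log₁₀(P_tot / 10⁻³) = −89.7 dBm

−89.7 dBm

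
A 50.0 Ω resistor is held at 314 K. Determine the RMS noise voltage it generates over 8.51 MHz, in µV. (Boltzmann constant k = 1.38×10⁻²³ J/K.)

V_n = √(4kTRB)
4kTRB = 4 × 1.38×10⁻²³ × 314 × 5.00×10¹ × 8.51×10⁶ = 7.38×10⁻¹² V²
V_n = √(7.38×10⁻¹²) = 2.72×10⁻⁶ V = 2.72 µV

2.72 µV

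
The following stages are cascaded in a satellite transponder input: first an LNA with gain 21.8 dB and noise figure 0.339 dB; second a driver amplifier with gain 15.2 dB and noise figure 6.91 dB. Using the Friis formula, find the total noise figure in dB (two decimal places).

Convert to linear (a loss of L dB is a gain of −L dB): F_i = 10^(NF_i/10), G_i = 10^(G_i,dB/10)
  Stage 1: F_1 = 10^(0.339/10) = 1.081, G_1 = 10^(21.8/10) = 151.4
  Stage 2: F_2 = 10^(6.91/10) = 4.909, G_2 = 10^(15.2/10) = 33.11
Friis cascade:
  F = 1.081 + (4.909 − 1)/151.4 = 1.107
NF = 10 log₁₀(1.107) = 0.44 dB

0.44 dB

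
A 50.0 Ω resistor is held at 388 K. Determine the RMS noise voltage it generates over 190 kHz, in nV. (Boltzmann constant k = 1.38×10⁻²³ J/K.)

451 nV

V_n = √(4kTRB)
4kTRB = 4 × 1.38×10⁻²³ × 388 × 5.00×10¹ × 1.90×10⁵ = 2.03×10⁻¹³ V²
V_n = √(2.03×10⁻¹³) = 4.51×10⁻⁷ V = 451 nV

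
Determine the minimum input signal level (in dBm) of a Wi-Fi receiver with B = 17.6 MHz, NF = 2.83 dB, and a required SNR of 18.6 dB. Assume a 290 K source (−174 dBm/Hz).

−80.1 dBm

Sensitivity = −174 + 10 log₁₀(B) + NF + SNR_min
= −174 + 72.46 + 2.83 + 18.6
= −80.11 dBm → −80.1 dBm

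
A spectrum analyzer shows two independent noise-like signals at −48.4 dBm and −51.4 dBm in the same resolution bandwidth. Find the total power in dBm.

−46.6 dBm

Convert to linear, add, convert back:
P₁ = 1.45×10⁻⁸ W, P₂ = 7.24×10⁻⁹ W
P_tot = 2.17×10⁻⁸ W → 10 log₁₀(P_tot / 10⁻³) = −46.6 dBm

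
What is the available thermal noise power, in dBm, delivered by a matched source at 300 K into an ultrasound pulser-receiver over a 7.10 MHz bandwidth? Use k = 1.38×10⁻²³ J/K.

−105.3 dBm

P_n = kTB = 1.38×10⁻²³ × 300 × 7.10×10⁶ = 2.94×10⁻¹⁴ W
In dBm: 10 log₁₀(2.94×10⁻¹⁴ / 10⁻³) = −105.3 dBm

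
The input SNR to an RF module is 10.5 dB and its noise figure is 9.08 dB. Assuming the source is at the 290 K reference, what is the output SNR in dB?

1.42 dB

By definition F = SNR_in/SNR_out, so in dB: SNR_out = SNR_in − NF
SNR_out = 10.5 − 9.08 = 1.42 dB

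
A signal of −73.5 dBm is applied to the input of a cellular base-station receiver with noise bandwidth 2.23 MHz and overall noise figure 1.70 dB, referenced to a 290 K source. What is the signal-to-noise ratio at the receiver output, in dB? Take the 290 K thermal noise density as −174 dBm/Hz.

35.3 dB

Noise floor: N = −174 + 10 log₁₀(B) + NF
10 log₁₀(2.23×10⁶) = 63.48 dB
N = −174 + 63.48 + 1.70 = −108.82 dBm
SNR = P_sig − N = −73.5 − (−108.82) = 35.32 dB → 35.3 dB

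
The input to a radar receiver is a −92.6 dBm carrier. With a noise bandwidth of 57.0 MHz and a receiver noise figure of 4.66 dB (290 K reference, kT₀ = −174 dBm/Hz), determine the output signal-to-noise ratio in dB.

Noise floor: N = −174 + 10 log₁₀(B) + NF
10 log₁₀(5.70×10⁷) = 77.56 dB
N = −174 + 77.56 + 4.66 = −91.78 dBm
SNR = P_sig − N = −92.6 − (−91.78) = −0.82 dB → −0.8 dB

−0.8 dB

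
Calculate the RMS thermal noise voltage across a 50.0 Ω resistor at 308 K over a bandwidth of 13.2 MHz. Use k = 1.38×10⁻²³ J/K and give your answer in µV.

V_n = √(4kTRB)
4kTRB = 4 × 1.38×10⁻²³ × 308 × 5.00×10¹ × 1.32×10⁷ = 1.12×10⁻¹¹ V²
V_n = √(1.12×10⁻¹¹) = 3.35×10⁻⁶ V = 3.35 µV

3.35 µV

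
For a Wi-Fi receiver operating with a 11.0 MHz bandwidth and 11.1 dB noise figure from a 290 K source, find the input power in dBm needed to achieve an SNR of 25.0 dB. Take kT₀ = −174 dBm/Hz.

Sensitivity = −174 + 10 log₁₀(B) + NF + SNR_min
= −174 + 70.41 + 11.1 + 25.0
= −67.49 dBm → −67.5 dBm

−67.5 dBm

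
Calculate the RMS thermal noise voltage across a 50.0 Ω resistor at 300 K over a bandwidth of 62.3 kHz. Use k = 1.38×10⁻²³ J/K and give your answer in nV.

227 nV

V_n = √(4kTRB)
4kTRB = 4 × 1.38×10⁻²³ × 300 × 5.00×10¹ × 6.23×10⁴ = 5.16×10⁻¹⁴ V²
V_n = √(5.16×10⁻¹⁴) = 2.27×10⁻⁷ V = 227 nV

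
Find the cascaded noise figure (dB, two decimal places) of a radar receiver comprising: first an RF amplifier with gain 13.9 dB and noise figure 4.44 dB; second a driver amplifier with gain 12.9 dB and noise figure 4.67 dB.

4.56 dB

Convert to linear (a loss of L dB is a gain of −L dB): F_i = 10^(NF_i/10), G_i = 10^(G_i,dB/10)
  Stage 1: F_1 = 10^(4.44/10) = 2.780, G_1 = 10^(13.9/10) = 24.55
  Stage 2: F_2 = 10^(4.67/10) = 2.931, G_2 = 10^(12.9/10) = 19.50
Friis cascade:
  F = 2.780 + (2.931 − 1)/24.55 = 2.858
NF = 10 log₁₀(2.858) = 4.56 dB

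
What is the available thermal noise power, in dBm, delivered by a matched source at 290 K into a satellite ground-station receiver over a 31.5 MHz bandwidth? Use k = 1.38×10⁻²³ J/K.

−99.0 dBm

P_n = kTB = 1.38×10⁻²³ × 290 × 3.15×10⁷ = 1.26×10⁻¹³ W
In dBm: 10 log₁₀(1.26×10⁻¹³ / 10⁻³) = −99.0 dBm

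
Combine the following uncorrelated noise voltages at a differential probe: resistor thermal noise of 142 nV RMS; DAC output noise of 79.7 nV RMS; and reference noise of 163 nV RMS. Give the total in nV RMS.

Uncorrelated sources add in power (mean-square): V_tot = √(ΣV_i²)
V_tot = √[(1.42×10⁻⁷)² + (7.97×10⁻⁸)² + (1.63×10⁻⁷)²] = 2.30×10⁻⁷ V = 230 nV

230 nV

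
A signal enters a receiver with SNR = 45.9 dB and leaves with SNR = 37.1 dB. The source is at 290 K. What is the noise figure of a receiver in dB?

NF (dB) = SNR_in(dB) − SNR_out(dB) when the source is at T₀
NF = 45.9 − 37.1 = 8.8 dB

8.8 dB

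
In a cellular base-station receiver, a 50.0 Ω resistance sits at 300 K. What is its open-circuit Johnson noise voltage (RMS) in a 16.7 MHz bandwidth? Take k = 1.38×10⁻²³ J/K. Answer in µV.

V_n = √(4kTRB)
4kTRB = 4 × 1.38×10⁻²³ × 300 × 5.00×10¹ × 1.67×10⁷ = 1.38×10⁻¹¹ V²
V_n = √(1.38×10⁻¹¹) = 3.72×10⁻⁶ V = 3.72 µV

3.72 µV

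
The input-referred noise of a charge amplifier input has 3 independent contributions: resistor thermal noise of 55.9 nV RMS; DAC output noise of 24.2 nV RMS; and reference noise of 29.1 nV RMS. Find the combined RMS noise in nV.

67.5 nV

Uncorrelated sources add in power (mean-square): V_tot = √(ΣV_i²)
V_tot = √[(5.59×10⁻⁸)² + (2.42×10⁻⁸)² + (2.91×10⁻⁸)²] = 6.75×10⁻⁸ V = 67.5 nV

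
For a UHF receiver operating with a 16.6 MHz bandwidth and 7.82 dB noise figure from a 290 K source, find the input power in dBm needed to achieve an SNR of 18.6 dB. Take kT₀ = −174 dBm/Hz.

Sensitivity = −174 + 10 log₁₀(B) + NF + SNR_min
= −174 + 72.2 + 7.82 + 18.6
= −75.38 dBm → −75.4 dBm

−75.4 dBm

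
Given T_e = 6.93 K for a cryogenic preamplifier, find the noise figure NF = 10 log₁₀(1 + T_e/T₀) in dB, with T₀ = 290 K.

0.103 dB

F = 1 + T_e/T₀ = 1 + 6.93/290 = 1.0239
NF = 10 log₁₀(1.0239) = 0.103 dB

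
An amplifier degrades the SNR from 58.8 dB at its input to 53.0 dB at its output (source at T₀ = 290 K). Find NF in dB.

5.8 dB

NF (dB) = SNR_in(dB) − SNR_out(dB) when the source is at T₀
NF = 58.8 − 53.0 = 5.8 dB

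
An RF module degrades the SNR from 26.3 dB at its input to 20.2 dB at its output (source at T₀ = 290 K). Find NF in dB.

NF (dB) = SNR_in(dB) − SNR_out(dB) when the source is at T₀
NF = 26.3 − 20.2 = 6.1 dB

6.1 dB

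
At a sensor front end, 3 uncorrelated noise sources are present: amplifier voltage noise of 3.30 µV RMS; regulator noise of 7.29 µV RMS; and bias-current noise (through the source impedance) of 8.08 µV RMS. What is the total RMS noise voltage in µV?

11.4 µV

Uncorrelated sources add in power (mean-square): V_tot = √(ΣV_i²)
V_tot = √[(3.30×10⁻⁶)² + (7.29×10⁻⁶)² + (8.08×10⁻⁶)²] = 1.14×10⁻⁵ V = 11.4 µV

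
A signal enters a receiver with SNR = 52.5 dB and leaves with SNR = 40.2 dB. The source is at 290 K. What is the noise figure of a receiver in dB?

12.3 dB

NF (dB) = SNR_in(dB) − SNR_out(dB) when the source is at T₀
NF = 52.5 − 40.2 = 12.3 dB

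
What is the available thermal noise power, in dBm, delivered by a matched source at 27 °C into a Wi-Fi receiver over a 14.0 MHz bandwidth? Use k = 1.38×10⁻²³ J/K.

T = 27 °C + 273.15 = 300.15 K
P_n = kTB = 1.38×10⁻²³ × 300.15 × 1.40×10⁷ = 5.80×10⁻¹⁴ W
In dBm: 10 log₁₀(5.80×10⁻¹⁴ / 10⁻³) = −102.4 dBm

−102.4 dBm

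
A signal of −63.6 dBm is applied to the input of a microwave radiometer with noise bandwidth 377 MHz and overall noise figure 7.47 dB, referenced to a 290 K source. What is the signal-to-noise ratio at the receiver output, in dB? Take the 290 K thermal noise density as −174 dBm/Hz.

Noise floor: N = −174 + 10 log₁₀(B) + NF
10 log₁₀(3.77×10⁸) = 85.76 dB
N = −174 + 85.76 + 7.47 = −80.77 dBm
SNR = P_sig − N = −63.6 − (−80.77) = 17.17 dB → 17.2 dB

17.2 dB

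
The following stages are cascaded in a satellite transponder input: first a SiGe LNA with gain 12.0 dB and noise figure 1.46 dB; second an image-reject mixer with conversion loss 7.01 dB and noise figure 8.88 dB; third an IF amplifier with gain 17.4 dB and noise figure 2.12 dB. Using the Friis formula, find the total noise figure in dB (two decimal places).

3.06 dB

Convert to linear (a loss of L dB is a gain of −L dB): F_i = 10^(NF_i/10), G_i = 10^(G_i,dB/10)
  Stage 1: F_1 = 10^(1.46/10) = 1.400, G_1 = 10^(12.0/10) = 15.85
  Stage 2: F_2 = 10^(8.88/10) = 7.727, G_2 = 10^(−7.01/10) = 0.1991
  Stage 3: F_3 = 10^(2.12/10) = 1.629, G_3 = 10^(17.4/10) = 54.95
Friis cascade:
  F = 1.400 + (7.727 − 1)/15.85 + (1.629 − 1)/3.155 = 2.023
NF = 10 log₁₀(2.023) = 3.06 dB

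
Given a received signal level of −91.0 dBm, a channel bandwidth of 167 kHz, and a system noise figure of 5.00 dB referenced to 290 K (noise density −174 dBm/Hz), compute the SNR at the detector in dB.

25.8 dB

Noise floor: N = −174 + 10 log₁₀(B) + NF
10 log₁₀(1.67×10⁵) = 52.23 dB
N = −174 + 52.23 + 5.00 = −116.77 dBm
SNR = P_sig − N = −91.0 − (−116.77) = 25.77 dB → 25.8 dB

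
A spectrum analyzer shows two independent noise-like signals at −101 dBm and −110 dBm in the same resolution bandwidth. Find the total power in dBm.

Convert to linear, add, convert back:
P₁ = 7.94×10⁻¹⁴ W, P₂ = 1.00×10⁻¹⁴ W
P_tot = 8.94×10⁻¹⁴ W → 10 log₁₀(P_tot / 10⁻³) = −100.5 dBm

−100.5 dBm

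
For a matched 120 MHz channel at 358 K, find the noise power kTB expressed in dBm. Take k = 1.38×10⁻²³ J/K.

−92.3 dBm

P_n = kTB = 1.38×10⁻²³ × 358 × 1.20×10⁸ = 5.93×10⁻¹³ W
In dBm: 10 log₁₀(5.93×10⁻¹³ / 10⁻³) = −92.3 dBm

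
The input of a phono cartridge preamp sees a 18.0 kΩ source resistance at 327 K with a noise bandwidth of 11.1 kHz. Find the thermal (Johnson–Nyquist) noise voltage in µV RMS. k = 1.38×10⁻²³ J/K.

V_n = √(4kTRB)
4kTRB = 4 × 1.38×10⁻²³ × 327 × 1.80×10⁴ × 1.11×10⁴ = 3.61×10⁻¹² V²
V_n = √(3.61×10⁻¹²) = 1.90×10⁻⁶ V = 1.90 µV

1.90 µV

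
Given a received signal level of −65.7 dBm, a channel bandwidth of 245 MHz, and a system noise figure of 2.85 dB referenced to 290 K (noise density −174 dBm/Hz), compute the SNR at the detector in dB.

21.6 dB

Noise floor: N = −174 + 10 log₁₀(B) + NF
10 log₁₀(2.45×10⁸) = 83.89 dB
N = −174 + 83.89 + 2.85 = −87.26 dBm
SNR = P_sig − N = −65.7 − (−87.26) = 21.56 dB → 21.6 dB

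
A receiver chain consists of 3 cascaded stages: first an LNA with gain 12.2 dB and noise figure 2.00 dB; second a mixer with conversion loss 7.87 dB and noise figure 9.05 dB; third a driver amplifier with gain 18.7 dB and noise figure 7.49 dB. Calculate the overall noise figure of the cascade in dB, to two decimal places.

Convert to linear (a loss of L dB is a gain of −L dB): F_i = 10^(NF_i/10), G_i = 10^(G_i,dB/10)
  Stage 1: F_1 = 10^(2.00/10) = 1.585, G_1 = 10^(12.2/10) = 16.60
  Stage 2: F_2 = 10^(9.05/10) = 8.035, G_2 = 10^(−7.87/10) = 0.1633
  Stage 3: F_3 = 10^(7.49/10) = 5.610, G_3 = 10^(18.7/10) = 74.13
Friis cascade:
  F = 1.585 + (8.035 − 1)/16.60 + (5.610 − 1)/2.710 = 3.710
NF = 10 log₁₀(3.710) = 5.69 dB

5.69 dB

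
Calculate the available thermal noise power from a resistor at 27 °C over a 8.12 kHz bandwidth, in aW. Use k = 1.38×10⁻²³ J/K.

T = 27 °C + 273.15 = 300.15 K
P_n = kTB = 1.38×10⁻²³ × 300.15 × 8.12×10³ = 3.36×10⁻¹⁷ W = 33.6 aW

33.6 aW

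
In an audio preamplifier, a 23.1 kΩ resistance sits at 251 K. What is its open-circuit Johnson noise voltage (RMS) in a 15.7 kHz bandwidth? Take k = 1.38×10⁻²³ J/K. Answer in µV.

2.24 µV

V_n = √(4kTRB)
4kTRB = 4 × 1.38×10⁻²³ × 251 × 2.31×10⁴ × 1.57×10⁴ = 5.02×10⁻¹² V²
V_n = √(5.02×10⁻¹²) = 2.24×10⁻⁶ V = 2.24 µV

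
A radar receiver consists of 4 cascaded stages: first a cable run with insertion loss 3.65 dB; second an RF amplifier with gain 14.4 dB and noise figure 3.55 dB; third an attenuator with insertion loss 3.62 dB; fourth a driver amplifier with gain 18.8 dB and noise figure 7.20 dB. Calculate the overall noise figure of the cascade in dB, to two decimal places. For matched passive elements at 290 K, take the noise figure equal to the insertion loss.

7.91 dB

Convert to linear (a loss of L dB is a gain of −L dB): F_i = 10^(NF_i/10), G_i = 10^(G_i,dB/10)
  Stage 1: F_1 = 10^(3.65/10) = 2.317, G_1 = 10^(−3.65/10) = 0.4315
  Stage 2: F_2 = 10^(3.55/10) = 2.265, G_2 = 10^(14.4/10) = 27.54
  Stage 3: F_3 = 10^(3.62/10) = 2.301, G_3 = 10^(−3.62/10) = 0.4345
  Stage 4: F_4 = 10^(7.20/10) = 5.248, G_4 = 10^(18.8/10) = 75.86
Friis cascade:
  F = 2.317 + (2.265 − 1)/0.4315 + (2.301 − 1)/11.89 + (5.248 − 1)/5.164 = 6.180
NF = 10 log₁₀(6.180) = 7.91 dB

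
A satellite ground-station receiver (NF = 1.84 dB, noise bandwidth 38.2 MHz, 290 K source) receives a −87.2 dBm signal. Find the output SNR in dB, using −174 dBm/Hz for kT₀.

9.1 dB

Noise floor: N = −174 + 10 log₁₀(B) + NF
10 log₁₀(3.82×10⁷) = 75.82 dB
N = −174 + 75.82 + 1.84 = −96.34 dBm
SNR = P_sig − N = −87.2 − (−96.34) = 9.14 dB → 9.1 dB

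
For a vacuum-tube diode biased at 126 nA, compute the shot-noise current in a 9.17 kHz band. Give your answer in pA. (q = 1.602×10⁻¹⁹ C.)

19.2 pA

I_n = √(2qI·B)
2qI·B = 2 × 1.602×10⁻¹⁹ × 1.26×10⁻⁷ × 9.17×10³ = 3.70×10⁻²² A²
I_n = √(3.70×10⁻²²) = 1.92×10⁻¹¹ A = 19.2 pA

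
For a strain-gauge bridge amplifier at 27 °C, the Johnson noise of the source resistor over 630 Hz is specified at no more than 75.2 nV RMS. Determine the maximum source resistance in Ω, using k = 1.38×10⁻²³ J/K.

542 Ω

T = 27 °C + 273.15 = 300.15 K
Johnson–Nyquist: V_n = √(4kTRB) ⇒ R = V_n² / (4kTB)
4kTB = 4 × 1.38×10⁻²³ × 300.15 × 6.30×10² = 1.04×10⁻¹⁷
R = (7.52×10⁻⁸)² / 1.04×10⁻¹⁷ = 5.42×10² Ω = 542 Ω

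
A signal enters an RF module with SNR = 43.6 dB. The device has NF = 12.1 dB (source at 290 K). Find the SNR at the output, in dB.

By definition F = SNR_in/SNR_out, so in dB: SNR_out = SNR_in − NF
SNR_out = 43.6 − 12.1 = 31.5 dB

31.5 dB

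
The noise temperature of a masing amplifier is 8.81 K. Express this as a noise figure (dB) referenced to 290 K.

0.130 dB

F = 1 + T_e/T₀ = 1 + 8.81/290 = 1.03038
NF = 10 log₁₀(1.03038) = 0.130 dB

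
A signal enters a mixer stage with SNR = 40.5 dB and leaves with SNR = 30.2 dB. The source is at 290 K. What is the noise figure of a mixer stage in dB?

10.3 dB

NF (dB) = SNR_in(dB) − SNR_out(dB) when the source is at T₀
NF = 40.5 − 30.2 = 10.3 dB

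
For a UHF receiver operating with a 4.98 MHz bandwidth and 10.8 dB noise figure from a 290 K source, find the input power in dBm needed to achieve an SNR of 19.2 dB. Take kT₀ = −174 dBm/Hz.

−77.0 dBm

Sensitivity = −174 + 10 log₁₀(B) + NF + SNR_min
= −174 + 66.97 + 10.8 + 19.2
= −77.03 dBm → −77.0 dBm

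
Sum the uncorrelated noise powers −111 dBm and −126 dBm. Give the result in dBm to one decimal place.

−110.9 dBm

Convert to linear, add, convert back:
P₁ = 7.94×10⁻¹⁵ W, P₂ = 2.51×10⁻¹⁶ W
P_tot = 8.19×10⁻¹⁵ W → 10 log₁₀(P_tot / 10⁻³) = −110.9 dBm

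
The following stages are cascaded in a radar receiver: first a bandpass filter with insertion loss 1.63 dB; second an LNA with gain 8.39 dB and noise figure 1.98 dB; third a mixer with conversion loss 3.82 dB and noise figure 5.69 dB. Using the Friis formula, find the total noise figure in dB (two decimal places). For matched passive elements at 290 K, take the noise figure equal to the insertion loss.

4.57 dB

Convert to linear (a loss of L dB is a gain of −L dB): F_i = 10^(NF_i/10), G_i = 10^(G_i,dB/10)
  Stage 1: F_1 = 10^(1.63/10) = 1.455, G_1 = 10^(−1.63/10) = 0.6871
  Stage 2: F_2 = 10^(1.98/10) = 1.578, G_2 = 10^(8.39/10) = 6.902
  Stage 3: F_3 = 10^(5.69/10) = 3.707, G_3 = 10^(−3.82/10) = 0.4150
Friis cascade:
  F = 1.455 + (1.578 − 1)/0.6871 + (3.707 − 1)/4.742 = 2.867
NF = 10 log₁₀(2.867) = 4.57 dB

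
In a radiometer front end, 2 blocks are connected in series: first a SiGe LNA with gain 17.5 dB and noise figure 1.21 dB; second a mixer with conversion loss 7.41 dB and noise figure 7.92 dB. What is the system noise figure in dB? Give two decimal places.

Convert to linear (a loss of L dB is a gain of −L dB): F_i = 10^(NF_i/10), G_i = 10^(G_i,dB/10)
  Stage 1: F_1 = 10^(1.21/10) = 1.321, G_1 = 10^(17.5/10) = 56.23
  Stage 2: F_2 = 10^(7.92/10) = 6.194, G_2 = 10^(−7.41/10) = 0.1816
Friis cascade:
  F = 1.321 + (6.194 − 1)/56.23 = 1.414
NF = 10 log₁₀(1.414) = 1.50 dB

1.50 dB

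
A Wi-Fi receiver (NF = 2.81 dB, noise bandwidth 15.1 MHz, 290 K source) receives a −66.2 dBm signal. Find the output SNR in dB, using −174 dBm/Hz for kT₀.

Noise floor: N = −174 + 10 log₁₀(B) + NF
10 log₁₀(1.51×10⁷) = 71.79 dB
N = −174 + 71.79 + 2.81 = −99.40 dBm
SNR = P_sig − N = −66.2 − (−99.40) = 33.20 dB → 33.2 dB

33.2 dB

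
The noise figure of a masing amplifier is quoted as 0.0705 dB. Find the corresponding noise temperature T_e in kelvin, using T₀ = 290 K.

4.75 K

F = 10^(0.0705/10) = 1.01637
T_e = (F − 1)·T₀ = (1.01637 − 1) × 290 = 4.75 K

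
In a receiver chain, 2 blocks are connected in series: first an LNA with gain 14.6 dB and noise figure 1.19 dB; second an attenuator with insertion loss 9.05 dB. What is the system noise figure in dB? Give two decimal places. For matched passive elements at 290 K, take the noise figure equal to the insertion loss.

Convert to linear (a loss of L dB is a gain of −L dB): F_i = 10^(NF_i/10), G_i = 10^(G_i,dB/10)
  Stage 1: F_1 = 10^(1.19/10) = 1.315, G_1 = 10^(14.6/10) = 28.84
  Stage 2: F_2 = 10^(9.05/10) = 8.035, G_2 = 10^(−9.05/10) = 0.1245
Friis cascade:
  F = 1.315 + (8.035 − 1)/28.84 = 1.559
NF = 10 log₁₀(1.559) = 1.93 dB

1.93 dB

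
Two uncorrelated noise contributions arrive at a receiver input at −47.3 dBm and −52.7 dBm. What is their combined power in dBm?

−46.2 dBm

Convert to linear, add, convert back:
P₁ = 1.86×10⁻⁸ W, P₂ = 5.37×10⁻⁹ W
P_tot = 2.40×10⁻⁸ W → 10 log₁₀(P_tot / 10⁻³) = −46.2 dBm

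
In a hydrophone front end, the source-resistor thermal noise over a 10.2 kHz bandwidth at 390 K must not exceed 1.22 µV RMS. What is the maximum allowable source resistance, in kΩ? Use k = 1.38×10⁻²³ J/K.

6.78 kΩ

Johnson–Nyquist: V_n = √(4kTRB) ⇒ R = V_n² / (4kTB)
4kTB = 4 × 1.38×10⁻²³ × 390 × 1.02×10⁴ = 2.20×10⁻¹⁶
R = (1.22×10⁻⁶)² / 2.20×10⁻¹⁶ = 6.78×10³ Ω = 6.78 kΩ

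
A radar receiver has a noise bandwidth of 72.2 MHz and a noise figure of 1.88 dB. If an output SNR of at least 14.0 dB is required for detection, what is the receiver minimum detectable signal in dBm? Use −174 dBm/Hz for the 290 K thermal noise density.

−79.5 dBm

Sensitivity = −174 + 10 log₁₀(B) + NF + SNR_min
= −174 + 78.59 + 1.88 + 14.0
= −79.53 dBm → −79.5 dBm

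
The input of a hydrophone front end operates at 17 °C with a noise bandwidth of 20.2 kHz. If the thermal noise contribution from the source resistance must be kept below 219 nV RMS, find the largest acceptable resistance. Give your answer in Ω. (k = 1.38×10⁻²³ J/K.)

T = 17 °C + 273.15 = 290.15 K
Johnson–Nyquist: V_n = √(4kTRB) ⇒ R = V_n² / (4kTB)
4kTB = 4 × 1.38×10⁻²³ × 290.15 × 2.02×10⁴ = 3.24×10⁻¹⁶
R = (2.19×10⁻⁷)² / 3.24×10⁻¹⁶ = 1.48×10² Ω = 148 Ω

148 Ω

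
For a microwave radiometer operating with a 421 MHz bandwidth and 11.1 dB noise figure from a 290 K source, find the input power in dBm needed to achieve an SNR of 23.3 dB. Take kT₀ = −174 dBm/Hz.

−53.4 dBm

Sensitivity = −174 + 10 log₁₀(B) + NF + SNR_min
= −174 + 86.24 + 11.1 + 23.3
= −53.36 dBm → −53.4 dBm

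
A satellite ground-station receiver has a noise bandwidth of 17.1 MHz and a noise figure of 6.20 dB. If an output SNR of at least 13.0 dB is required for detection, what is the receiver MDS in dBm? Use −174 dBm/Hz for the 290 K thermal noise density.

Sensitivity = −174 + 10 log₁₀(B) + NF + SNR_min
= −174 + 72.33 + 6.20 + 13.0
= −82.47 dBm → −82.5 dBm

−82.5 dBm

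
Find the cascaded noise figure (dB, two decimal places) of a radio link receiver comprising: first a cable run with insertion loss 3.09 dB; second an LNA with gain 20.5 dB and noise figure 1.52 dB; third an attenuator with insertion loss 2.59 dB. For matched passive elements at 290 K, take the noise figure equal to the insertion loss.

Convert to linear (a loss of L dB is a gain of −L dB): F_i = 10^(NF_i/10), G_i = 10^(G_i,dB/10)
  Stage 1: F_1 = 10^(3.09/10) = 2.037, G_1 = 10^(−3.09/10) = 0.4909
  Stage 2: F_2 = 10^(1.52/10) = 1.419, G_2 = 10^(20.5/10) = 112.2
  Stage 3: F_3 = 10^(2.59/10) = 1.816, G_3 = 10^(−2.59/10) = 0.5508
Friis cascade:
  F = 2.037 + (1.419 − 1)/0.4909 + (1.816 − 1)/55.08 = 2.905
NF = 10 log₁₀(2.905) = 4.63 dB

4.63 dB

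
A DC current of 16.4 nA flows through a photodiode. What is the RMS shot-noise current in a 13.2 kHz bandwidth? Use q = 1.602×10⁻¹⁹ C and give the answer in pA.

8.33 pA

I_n = √(2qI·B)
2qI·B = 2 × 1.602×10⁻¹⁹ × 1.64×10⁻⁸ × 1.32×10⁴ = 6.94×10⁻²³ A²
I_n = √(6.94×10⁻²³) = 8.33×10⁻¹² A = 8.33 pA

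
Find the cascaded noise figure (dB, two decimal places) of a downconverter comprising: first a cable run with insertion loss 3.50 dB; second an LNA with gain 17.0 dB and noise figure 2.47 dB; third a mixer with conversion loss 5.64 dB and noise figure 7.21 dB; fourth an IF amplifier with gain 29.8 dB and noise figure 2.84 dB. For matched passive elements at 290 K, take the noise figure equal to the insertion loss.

6.33 dB

Convert to linear (a loss of L dB is a gain of −L dB): F_i = 10^(NF_i/10), G_i = 10^(G_i,dB/10)
  Stage 1: F_1 = 10^(3.50/10) = 2.239, G_1 = 10^(−3.50/10) = 0.4467
  Stage 2: F_2 = 10^(2.47/10) = 1.766, G_2 = 10^(17.0/10) = 50.12
  Stage 3: F_3 = 10^(7.21/10) = 5.260, G_3 = 10^(−5.64/10) = 0.2729
  Stage 4: F_4 = 10^(2.84/10) = 1.923, G_4 = 10^(29.8/10) = 955.0
Friis cascade:
  F = 2.239 + (1.766 − 1)/0.4467 + (5.260 − 1)/22.39 + (1.923 − 1)/6.109 = 4.295
NF = 10 log₁₀(4.295) = 6.33 dB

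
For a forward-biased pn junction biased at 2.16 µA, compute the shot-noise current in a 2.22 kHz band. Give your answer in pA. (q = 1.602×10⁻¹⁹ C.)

39.2 pA

I_n = √(2qI·B)
2qI·B = 2 × 1.602×10⁻¹⁹ × 2.16×10⁻⁶ × 2.22×10³ = 1.54×10⁻²¹ A²
I_n = √(1.54×10⁻²¹) = 3.92×10⁻¹¹ A = 39.2 pA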